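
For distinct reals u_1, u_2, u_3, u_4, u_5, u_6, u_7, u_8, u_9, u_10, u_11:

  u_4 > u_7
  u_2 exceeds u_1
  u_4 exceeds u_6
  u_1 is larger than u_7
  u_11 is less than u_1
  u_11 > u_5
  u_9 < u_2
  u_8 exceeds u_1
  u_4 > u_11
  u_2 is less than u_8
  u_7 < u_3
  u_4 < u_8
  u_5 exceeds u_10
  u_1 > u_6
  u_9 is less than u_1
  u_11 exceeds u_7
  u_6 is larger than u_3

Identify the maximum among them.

u_8

u_10 is not greatest since u_10 < u_5; u_7 is not greatest since u_7 < u_11; u_5 is not greatest since u_5 < u_11; u_9 is not greatest since u_9 < u_1; u_3 is not greatest since u_3 < u_6; u_11 is not greatest since u_11 < u_1; u_6 is not greatest since u_6 < u_1; u_4 is not greatest since u_4 < u_8; u_1 is not greatest since u_1 < u_8; u_2 is not greatest since u_2 < u_8.
Only u_8 has nothing above it, so u_8 is the maximum.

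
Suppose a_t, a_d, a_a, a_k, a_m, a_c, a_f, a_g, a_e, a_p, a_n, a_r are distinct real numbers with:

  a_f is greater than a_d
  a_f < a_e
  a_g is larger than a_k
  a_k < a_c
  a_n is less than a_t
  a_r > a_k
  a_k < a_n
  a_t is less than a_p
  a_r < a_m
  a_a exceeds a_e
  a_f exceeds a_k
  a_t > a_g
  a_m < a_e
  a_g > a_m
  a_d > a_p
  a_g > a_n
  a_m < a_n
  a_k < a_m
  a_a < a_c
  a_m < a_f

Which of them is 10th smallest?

Piecing the relations together gives one ordering: a_k < a_r < a_m < a_n < a_g < a_t < a_p < a_d < a_f < a_e < a_a < a_c.
The 10th smallest is a_e.

a_e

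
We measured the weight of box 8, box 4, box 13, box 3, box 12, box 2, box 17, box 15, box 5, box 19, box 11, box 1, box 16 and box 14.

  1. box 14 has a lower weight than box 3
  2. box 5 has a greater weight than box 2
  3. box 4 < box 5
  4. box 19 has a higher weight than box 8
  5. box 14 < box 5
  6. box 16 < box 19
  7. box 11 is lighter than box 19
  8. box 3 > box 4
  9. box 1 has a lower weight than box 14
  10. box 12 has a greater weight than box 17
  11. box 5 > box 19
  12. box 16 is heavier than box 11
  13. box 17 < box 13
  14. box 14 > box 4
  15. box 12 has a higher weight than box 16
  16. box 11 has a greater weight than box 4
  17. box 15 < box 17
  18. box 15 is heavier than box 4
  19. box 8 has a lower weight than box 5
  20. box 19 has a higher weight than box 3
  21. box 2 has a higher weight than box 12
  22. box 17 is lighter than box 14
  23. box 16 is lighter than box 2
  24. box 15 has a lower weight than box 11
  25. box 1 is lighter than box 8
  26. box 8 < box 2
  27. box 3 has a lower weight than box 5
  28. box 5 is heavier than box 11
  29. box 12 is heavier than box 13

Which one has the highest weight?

box 4 is not greatest since box 4 < box 14; box 15 is not greatest since box 15 < box 17; box 1 is not greatest since box 1 < box 14; box 11 is not greatest since box 11 < box 5; box 8 is not greatest since box 8 < box 2; box 16 is not greatest since box 16 < box 12; box 17 is not greatest since box 17 < box 14; box 13 is not greatest since box 13 < box 12; box 14 is not greatest since box 14 < box 3; box 3 is not greatest since box 3 < box 19; box 12 is not greatest since box 12 < box 2; box 19 is not greatest since box 19 < box 5; box 2 is not greatest since box 2 < box 5.
Only box 5 has nothing above it, so box 5 is the highest weight.

box 5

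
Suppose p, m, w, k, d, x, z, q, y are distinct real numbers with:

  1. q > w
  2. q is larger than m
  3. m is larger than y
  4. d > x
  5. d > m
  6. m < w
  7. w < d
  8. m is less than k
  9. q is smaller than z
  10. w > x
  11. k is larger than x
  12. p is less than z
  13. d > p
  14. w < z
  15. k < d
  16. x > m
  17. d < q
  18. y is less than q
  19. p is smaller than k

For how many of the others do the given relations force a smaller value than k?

Directly below k: p, m, x.
One step further: y (4 so far).
No other element is forced below k by the given relations, so the count is 4.

4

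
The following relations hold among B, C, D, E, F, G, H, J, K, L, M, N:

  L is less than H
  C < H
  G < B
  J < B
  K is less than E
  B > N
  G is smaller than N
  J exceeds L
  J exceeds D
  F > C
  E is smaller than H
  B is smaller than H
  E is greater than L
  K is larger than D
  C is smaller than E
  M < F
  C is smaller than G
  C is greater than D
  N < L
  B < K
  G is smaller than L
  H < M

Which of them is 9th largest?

N

Piecing the relations together gives one ordering: D < C < G < N < L < J < B < K < E < H < M < F.
Counting 9 from the largest end gives N.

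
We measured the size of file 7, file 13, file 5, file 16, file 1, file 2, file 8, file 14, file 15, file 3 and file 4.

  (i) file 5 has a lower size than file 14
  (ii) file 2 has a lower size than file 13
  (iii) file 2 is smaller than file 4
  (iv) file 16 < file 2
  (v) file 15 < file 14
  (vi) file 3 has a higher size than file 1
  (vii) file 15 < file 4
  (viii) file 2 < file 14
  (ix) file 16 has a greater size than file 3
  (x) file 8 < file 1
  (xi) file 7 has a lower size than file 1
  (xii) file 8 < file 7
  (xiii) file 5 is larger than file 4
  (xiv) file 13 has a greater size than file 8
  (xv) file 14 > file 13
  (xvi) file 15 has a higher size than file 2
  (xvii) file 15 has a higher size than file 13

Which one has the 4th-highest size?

Chaining the given pairs: file 8 < file 7 < file 1 < file 3 < file 16 < file 2 < file 13 < file 15 < file 4 < file 5 < file 14.
Counting 4 from the largest end gives file 15.

file 15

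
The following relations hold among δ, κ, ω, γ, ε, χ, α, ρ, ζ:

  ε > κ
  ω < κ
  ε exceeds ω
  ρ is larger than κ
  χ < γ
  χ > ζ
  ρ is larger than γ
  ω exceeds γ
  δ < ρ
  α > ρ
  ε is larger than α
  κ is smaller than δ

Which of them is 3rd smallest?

Piecing the relations together gives one ordering: ζ < χ < γ < ω < κ < δ < ρ < α < ε.
Counting 3 from the smallest end gives γ.

γ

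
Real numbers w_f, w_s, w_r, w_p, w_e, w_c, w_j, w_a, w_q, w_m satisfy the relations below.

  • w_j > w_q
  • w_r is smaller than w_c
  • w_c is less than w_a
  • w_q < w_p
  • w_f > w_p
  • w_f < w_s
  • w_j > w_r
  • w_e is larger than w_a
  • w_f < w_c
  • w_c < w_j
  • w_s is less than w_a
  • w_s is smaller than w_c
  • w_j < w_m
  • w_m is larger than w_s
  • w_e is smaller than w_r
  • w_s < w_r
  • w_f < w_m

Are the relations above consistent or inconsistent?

inconsistent

We have w_r < w_c stated directly, yet also w_c < w_a < w_e < w_r by chaining the others — so w_c < w_r. Contradiction.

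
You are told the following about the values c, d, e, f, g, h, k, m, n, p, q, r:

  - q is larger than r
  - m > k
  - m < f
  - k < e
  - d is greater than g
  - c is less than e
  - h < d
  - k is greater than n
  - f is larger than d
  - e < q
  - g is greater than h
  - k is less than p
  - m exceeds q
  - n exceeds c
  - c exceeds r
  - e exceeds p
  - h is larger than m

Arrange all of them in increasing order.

Nothing is placed below r, so it is least; from there r < c; c < n; n < k; k < p; p < e; e < q; q < m; m < h; h < g; g < d; d < f, each given directly.

r < c < n < k < p < e < q < m < h < g < d < f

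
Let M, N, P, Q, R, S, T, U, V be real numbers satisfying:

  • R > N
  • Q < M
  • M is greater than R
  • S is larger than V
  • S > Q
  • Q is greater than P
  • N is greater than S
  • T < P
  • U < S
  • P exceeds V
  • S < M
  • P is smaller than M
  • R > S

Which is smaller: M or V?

V

Link the given pairs in sequence: V < P; P < Q; Q < S; S < N; N < R; R < M.
Together: V < P < Q < S < N < R < M.
So V < M; V is the smaller of the two.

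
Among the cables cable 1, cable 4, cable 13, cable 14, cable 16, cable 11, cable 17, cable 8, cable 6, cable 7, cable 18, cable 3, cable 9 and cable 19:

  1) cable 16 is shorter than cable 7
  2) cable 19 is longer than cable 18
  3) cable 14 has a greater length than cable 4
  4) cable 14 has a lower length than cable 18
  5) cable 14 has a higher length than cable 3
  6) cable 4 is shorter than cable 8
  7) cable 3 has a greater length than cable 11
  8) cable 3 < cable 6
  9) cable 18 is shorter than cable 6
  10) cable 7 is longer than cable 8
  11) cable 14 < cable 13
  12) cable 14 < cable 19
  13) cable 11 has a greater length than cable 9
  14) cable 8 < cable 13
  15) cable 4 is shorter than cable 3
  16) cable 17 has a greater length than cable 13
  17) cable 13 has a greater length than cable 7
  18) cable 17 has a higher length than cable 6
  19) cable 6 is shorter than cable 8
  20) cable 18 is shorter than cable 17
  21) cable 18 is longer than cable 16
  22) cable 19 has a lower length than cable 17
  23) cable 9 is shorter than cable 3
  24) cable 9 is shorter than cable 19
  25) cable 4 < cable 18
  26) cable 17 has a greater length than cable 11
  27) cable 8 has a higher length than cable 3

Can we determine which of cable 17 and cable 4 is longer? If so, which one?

cable 17

cable 4 < cable 3 and cable 3 < cable 14 give cable 4 < cable 14.
Then cable 14 < cable 18 extends the chain to cable 18.
Then cable 18 < cable 6 extends the chain to cable 6.
With cable 6 < cable 8: cable 4 < cable 3 < cable 14 < cable 18 < cable 6 < cable 8.
With cable 8 < cable 7: cable 4 < cable 3 < cable 14 < cable 18 < cable 6 < cable 8 < cable 7.
With cable 7 < cable 13: cable 4 < cable 3 < cable 14 < cable 18 < cable 6 < cable 8 < cable 7 < cable 13.
Then cable 13 < cable 17 extends the chain to cable 17.
So cable 17 is longer.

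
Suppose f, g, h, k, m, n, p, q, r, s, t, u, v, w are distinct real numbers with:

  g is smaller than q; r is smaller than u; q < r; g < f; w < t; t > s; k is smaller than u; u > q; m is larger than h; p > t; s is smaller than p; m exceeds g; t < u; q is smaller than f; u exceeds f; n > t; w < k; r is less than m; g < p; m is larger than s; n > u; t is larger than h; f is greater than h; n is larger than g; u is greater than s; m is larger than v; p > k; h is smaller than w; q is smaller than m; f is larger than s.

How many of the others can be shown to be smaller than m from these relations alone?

6

From m the given relations immediately reach v, h, s, g, q, r.
Nothing else is reachable below m; 6 in all.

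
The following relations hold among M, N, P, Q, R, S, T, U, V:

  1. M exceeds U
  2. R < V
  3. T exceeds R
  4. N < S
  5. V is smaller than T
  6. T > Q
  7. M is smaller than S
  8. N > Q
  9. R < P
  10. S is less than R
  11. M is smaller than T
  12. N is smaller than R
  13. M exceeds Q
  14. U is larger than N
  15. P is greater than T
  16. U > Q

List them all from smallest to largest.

Q < N < U < M < S < R < V < T < P

The consecutive links are each given: Q < N; N < U; U < M; M < S; S < R; R < V; V < T; T < P.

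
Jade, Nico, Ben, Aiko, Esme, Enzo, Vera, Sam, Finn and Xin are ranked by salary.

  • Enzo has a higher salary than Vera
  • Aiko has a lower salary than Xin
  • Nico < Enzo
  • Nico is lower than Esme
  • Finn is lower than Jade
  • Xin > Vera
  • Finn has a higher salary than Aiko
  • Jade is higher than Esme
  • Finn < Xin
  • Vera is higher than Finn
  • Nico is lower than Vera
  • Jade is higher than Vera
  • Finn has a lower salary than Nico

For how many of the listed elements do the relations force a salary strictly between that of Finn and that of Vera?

1

The relations place Finn below Vera. An element lies strictly between them when it is forced above Finn and also forced below Vera.
Above Finn: {Nico, Esme, Jade, Enzo, Xin}. Below Vera: {Aiko, Nico}.
Intersection: {Nico} — 1.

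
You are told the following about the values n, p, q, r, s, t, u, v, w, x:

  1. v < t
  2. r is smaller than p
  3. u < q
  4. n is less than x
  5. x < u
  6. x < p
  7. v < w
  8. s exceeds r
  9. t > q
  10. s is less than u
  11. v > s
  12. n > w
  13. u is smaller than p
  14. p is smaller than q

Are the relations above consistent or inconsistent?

consistent

The single ordering r < s < v < w < n < x < u < p < q < t satisfies every listed relation, so no contradiction arises.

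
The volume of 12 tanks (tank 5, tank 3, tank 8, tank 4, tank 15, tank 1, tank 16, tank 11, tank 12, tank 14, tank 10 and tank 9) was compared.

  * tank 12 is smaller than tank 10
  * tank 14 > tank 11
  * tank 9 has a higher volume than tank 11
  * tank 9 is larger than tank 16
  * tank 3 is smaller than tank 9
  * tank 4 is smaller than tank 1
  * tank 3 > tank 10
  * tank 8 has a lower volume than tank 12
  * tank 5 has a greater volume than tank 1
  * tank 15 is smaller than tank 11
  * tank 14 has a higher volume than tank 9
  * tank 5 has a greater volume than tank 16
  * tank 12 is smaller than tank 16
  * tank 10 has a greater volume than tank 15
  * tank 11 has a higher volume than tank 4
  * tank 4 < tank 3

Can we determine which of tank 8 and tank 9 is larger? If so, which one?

tank 9

tank 8 < tank 12 and tank 12 < tank 10 give tank 8 < tank 10.
Then tank 10 < tank 3 extends the chain to tank 3.
With tank 3 < tank 9: tank 8 < tank 12 < tank 10 < tank 3 < tank 9.
So tank 9 is larger.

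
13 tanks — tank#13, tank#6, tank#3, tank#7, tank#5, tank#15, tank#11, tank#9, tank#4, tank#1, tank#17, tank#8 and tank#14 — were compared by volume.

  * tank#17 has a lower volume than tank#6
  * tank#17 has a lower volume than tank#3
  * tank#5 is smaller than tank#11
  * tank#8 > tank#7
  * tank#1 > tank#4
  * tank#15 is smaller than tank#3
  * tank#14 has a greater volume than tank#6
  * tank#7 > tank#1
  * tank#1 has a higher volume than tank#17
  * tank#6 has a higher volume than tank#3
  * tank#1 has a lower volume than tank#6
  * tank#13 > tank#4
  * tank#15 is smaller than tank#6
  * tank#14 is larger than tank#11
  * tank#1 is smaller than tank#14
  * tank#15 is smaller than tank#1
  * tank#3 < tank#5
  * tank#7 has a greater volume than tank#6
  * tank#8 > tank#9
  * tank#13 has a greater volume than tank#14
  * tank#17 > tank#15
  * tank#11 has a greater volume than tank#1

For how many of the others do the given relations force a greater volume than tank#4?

7

The elements the relations force above tank#4 are tank#1, tank#6, tank#7, tank#11, tank#14, tank#13, tank#8 — no chain reaches any other.
That is 7.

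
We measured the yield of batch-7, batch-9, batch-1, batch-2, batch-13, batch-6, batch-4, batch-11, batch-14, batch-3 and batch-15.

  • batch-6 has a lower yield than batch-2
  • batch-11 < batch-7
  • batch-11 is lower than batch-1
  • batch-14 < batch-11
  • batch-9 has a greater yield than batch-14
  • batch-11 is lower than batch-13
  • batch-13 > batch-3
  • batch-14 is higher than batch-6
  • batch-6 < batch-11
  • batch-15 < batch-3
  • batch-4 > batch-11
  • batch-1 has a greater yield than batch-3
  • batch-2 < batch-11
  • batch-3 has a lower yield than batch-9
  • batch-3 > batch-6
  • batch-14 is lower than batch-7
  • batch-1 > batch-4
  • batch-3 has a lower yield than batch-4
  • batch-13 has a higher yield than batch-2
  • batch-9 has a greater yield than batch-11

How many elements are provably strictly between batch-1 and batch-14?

2

The relations place batch-14 below batch-1. An element lies strictly between them when it is forced above batch-14 and also forced below batch-1.
Above batch-14: {batch-11, batch-7, batch-4, batch-9, batch-13}. Below batch-1: {batch-15, batch-6, batch-2, batch-3, batch-11, batch-4}.
Intersection: {batch-11, batch-4} — 2.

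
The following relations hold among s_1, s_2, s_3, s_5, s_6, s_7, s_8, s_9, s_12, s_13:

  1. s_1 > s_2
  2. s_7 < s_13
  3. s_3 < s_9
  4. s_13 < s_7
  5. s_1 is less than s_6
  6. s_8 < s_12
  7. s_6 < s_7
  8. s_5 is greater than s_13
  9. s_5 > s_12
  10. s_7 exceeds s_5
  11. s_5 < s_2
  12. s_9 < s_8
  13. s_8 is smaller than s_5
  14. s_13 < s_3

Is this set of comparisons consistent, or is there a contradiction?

inconsistent

Chaining the given relations yields s_13 < s_3 < s_9 < s_8 < s_12 < s_5 < s_2 < s_1 < s_6 < s_7, so s_13 < s_7. But one relation states s_7 < s_13. These cannot both hold.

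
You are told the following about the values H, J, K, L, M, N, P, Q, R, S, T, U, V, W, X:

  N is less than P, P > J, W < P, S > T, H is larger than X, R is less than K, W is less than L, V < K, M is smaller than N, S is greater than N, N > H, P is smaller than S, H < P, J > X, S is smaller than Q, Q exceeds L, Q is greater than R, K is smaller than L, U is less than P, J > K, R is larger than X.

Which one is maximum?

Chaining downward from Q: directly below it, R, L, S; then X, T, W, K, N, P; then U, V, M, H, J.
That covers every other element, and nothing is given above Q, so Q is the maximum.

Q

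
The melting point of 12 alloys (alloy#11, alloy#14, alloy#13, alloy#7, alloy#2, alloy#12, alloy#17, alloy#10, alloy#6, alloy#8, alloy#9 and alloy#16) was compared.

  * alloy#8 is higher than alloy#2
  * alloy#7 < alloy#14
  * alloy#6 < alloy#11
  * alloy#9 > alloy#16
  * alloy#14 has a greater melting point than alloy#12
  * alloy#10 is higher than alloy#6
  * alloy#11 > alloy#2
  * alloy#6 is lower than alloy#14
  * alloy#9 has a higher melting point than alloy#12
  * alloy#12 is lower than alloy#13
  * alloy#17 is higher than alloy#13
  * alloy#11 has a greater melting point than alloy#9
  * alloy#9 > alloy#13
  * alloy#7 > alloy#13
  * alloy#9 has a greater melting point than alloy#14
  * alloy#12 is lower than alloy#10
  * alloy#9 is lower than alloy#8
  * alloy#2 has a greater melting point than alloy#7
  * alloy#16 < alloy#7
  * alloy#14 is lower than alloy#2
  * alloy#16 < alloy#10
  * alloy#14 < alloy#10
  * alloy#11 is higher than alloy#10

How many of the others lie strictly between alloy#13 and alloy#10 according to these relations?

The relations place alloy#13 below alloy#10. An element lies strictly between them when it is forced above alloy#13 and also forced below alloy#10.
Above alloy#13: {alloy#7, alloy#14, alloy#9, alloy#2, alloy#8, alloy#17, alloy#11}. Below alloy#10: {alloy#16, alloy#12, alloy#7, alloy#6, alloy#14}.
Intersection: {alloy#7, alloy#14} — 2.

2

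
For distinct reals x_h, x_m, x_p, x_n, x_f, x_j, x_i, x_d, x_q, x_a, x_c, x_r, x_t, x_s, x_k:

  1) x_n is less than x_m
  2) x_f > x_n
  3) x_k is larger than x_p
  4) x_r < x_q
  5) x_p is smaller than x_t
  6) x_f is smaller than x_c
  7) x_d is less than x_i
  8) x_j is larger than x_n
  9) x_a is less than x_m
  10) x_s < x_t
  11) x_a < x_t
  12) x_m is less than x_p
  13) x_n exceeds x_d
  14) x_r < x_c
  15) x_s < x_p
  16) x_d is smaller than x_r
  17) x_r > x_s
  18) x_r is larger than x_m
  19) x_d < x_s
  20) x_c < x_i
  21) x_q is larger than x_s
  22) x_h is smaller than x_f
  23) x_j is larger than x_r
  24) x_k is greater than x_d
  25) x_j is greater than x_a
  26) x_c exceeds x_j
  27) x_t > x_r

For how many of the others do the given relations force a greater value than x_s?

Directly above x_s: x_p, x_r, x_q, x_t.
One step further: x_j, x_c, x_k (7 so far).
One step further: x_i (8 so far).
No other element is forced above x_s by the given relations, so the count is 8.

8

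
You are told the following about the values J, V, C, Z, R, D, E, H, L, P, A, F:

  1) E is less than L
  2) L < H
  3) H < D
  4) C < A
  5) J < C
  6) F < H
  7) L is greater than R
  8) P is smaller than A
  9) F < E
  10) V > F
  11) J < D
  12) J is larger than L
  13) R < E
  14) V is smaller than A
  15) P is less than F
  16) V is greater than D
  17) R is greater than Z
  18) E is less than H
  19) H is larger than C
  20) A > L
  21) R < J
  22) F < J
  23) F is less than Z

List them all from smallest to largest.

Each adjacent pair is fixed by a given relation: P < F; F < Z; Z < R; R < E; E < L; L < J; J < C; C < H; H < D; D < V; V < A. Chaining them end to end gives the full order.

P < F < Z < R < E < L < J < C < H < D < V < A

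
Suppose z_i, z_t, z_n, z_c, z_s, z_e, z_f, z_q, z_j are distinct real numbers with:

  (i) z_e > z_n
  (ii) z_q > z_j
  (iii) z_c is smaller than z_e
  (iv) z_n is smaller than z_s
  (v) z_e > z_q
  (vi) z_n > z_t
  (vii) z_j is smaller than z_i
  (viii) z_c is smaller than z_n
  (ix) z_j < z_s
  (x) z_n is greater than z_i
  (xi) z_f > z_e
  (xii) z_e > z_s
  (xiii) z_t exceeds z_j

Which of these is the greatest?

z_f

Chaining downward from z_f: directly below it, z_e; then z_c, z_q, z_n, z_s; then z_j, z_i, z_t.
That covers every other element, and nothing is given above z_f, so z_f is the greatest.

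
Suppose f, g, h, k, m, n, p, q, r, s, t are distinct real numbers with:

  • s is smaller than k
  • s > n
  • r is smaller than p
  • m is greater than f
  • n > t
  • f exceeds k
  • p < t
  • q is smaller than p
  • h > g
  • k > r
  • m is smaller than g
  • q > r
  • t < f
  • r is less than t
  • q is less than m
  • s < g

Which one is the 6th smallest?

s

The consecutive relations fix a unique order: r < q < p < t < n < s < k < f < m < g < h.
The 6th smallest is s.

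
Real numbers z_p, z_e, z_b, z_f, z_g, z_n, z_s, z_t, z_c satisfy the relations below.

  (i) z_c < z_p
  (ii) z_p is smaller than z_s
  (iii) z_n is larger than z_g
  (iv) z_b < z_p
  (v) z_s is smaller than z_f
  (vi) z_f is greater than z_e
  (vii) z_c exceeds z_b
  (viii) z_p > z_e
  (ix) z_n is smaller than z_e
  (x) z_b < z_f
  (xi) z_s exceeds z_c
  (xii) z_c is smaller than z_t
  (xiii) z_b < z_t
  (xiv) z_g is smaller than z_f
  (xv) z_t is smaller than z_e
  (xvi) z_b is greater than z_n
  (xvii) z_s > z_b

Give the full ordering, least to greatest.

z_g < z_n < z_b < z_c < z_t < z_e < z_p < z_s < z_f

The consecutive links are each given: z_g < z_n; z_n < z_b; z_b < z_c; z_c < z_t; z_t < z_e; z_e < z_p; z_p < z_s; z_s < z_f.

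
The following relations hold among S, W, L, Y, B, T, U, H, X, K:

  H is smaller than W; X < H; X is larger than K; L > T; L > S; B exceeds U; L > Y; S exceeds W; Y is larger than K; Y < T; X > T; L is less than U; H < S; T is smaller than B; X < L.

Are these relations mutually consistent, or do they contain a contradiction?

Every relation is compatible with K < Y < T < X < H < W < S < L < U < B; the set is consistent.

consistent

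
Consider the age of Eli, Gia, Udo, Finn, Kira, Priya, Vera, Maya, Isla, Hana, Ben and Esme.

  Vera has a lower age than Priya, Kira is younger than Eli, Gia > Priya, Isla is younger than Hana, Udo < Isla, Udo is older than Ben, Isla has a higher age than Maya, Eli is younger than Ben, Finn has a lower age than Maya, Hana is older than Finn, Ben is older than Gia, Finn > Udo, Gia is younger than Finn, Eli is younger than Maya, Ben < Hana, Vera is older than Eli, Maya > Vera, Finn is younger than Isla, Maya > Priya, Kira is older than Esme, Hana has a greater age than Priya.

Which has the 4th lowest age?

Vera

Chaining the given pairs: Esme < Kira < Eli < Vera < Priya < Gia < Ben < Udo < Finn < Maya < Isla < Hana.
Counting 4 from the smallest end gives Vera.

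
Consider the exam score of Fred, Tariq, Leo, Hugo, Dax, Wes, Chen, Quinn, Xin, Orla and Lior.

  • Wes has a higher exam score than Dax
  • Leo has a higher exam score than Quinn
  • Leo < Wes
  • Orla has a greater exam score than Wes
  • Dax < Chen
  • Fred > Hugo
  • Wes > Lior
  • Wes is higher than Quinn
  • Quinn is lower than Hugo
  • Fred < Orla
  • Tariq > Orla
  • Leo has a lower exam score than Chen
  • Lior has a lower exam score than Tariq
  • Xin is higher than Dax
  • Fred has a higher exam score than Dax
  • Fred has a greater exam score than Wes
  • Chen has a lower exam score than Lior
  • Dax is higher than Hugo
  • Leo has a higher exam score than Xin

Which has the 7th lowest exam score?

Lior

The consecutive relations fix a unique order: Quinn < Hugo < Dax < Xin < Leo < Chen < Lior < Wes < Fred < Orla < Tariq.
The 7th smallest is Lior.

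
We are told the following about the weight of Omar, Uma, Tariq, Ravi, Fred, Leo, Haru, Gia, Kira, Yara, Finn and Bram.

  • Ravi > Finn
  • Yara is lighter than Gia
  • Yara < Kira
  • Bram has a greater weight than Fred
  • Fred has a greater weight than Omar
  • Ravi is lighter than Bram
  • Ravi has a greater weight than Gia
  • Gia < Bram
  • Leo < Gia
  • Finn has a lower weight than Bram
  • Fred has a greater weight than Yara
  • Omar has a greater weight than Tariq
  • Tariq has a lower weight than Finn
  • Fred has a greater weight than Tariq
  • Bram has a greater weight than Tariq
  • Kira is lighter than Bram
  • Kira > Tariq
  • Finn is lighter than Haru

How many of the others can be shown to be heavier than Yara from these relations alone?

Directly above Yara: Kira, Fred, Gia.
One step further: Ravi, Bram (5 so far).
Nothing else is reachable above Yara; 5 in all.

5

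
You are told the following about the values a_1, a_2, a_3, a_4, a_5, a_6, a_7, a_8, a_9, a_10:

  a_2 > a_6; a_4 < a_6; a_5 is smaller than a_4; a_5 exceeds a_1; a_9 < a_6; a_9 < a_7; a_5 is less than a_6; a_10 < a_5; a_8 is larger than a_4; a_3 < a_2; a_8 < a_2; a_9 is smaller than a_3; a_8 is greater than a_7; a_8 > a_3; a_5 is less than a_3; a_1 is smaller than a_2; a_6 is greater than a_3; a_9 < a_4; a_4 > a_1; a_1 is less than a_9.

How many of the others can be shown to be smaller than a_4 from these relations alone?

4

Directly below a_4: a_1, a_5, a_9.
One step further: a_10 (4 so far).
Nothing else is reachable below a_4; 4 in all.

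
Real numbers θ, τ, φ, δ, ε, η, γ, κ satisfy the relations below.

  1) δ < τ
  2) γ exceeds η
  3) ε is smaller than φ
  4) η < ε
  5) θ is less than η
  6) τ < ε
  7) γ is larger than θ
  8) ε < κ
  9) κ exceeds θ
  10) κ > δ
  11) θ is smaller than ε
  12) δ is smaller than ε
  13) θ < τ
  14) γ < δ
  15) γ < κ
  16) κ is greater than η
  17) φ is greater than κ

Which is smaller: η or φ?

η

The relevant relations are η < γ; γ < δ; δ < τ; τ < ε; ε < κ; κ < φ.
Together: η < γ < δ < τ < ε < κ < φ.
So η < φ; η is the smaller of the two.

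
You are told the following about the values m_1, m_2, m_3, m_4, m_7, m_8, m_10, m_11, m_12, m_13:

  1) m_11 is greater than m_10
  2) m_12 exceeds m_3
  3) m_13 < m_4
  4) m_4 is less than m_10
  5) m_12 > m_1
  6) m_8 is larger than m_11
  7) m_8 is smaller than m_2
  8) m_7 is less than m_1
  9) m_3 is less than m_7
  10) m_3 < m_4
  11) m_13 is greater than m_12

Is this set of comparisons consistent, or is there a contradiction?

consistent

Every relation is compatible with m_3 < m_7 < m_1 < m_12 < m_13 < m_4 < m_10 < m_11 < m_8 < m_2; the set is consistent.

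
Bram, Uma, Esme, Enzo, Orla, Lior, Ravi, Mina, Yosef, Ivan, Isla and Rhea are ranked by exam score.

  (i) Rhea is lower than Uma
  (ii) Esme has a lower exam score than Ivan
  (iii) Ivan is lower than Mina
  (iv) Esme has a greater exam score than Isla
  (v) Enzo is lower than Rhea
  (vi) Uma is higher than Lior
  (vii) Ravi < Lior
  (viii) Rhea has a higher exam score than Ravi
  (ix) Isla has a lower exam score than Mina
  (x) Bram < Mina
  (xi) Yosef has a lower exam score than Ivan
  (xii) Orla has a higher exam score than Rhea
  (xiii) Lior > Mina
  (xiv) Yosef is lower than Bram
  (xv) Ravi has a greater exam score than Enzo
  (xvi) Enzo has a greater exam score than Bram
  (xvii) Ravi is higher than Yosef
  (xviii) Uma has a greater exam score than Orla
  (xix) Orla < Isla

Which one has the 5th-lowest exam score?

The consecutive relations fix a unique order: Yosef < Bram < Enzo < Ravi < Rhea < Orla < Isla < Esme < Ivan < Mina < Lior < Uma.
Counting 5 from the smallest end gives Rhea.

Rhea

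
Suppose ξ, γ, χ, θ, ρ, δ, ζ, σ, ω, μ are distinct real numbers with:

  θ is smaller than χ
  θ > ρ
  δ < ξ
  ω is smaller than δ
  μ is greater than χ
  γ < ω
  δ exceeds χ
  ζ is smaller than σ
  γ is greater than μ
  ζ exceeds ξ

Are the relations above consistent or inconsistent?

The single ordering ρ < θ < χ < μ < γ < ω < δ < ξ < ζ < σ satisfies every listed relation, so no contradiction arises.

consistent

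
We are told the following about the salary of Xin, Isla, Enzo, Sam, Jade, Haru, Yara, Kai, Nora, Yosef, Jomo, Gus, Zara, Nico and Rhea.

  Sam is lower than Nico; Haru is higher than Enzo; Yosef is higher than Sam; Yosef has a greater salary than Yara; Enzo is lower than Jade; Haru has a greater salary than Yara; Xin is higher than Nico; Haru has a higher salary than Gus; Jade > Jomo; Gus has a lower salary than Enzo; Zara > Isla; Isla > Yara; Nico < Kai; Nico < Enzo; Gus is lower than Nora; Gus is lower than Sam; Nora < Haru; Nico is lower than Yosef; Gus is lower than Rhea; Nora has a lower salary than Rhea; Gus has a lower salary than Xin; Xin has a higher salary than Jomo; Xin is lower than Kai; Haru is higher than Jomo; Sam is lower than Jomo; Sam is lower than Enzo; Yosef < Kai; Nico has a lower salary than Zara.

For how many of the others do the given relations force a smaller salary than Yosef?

The elements the relations force below Yosef are Gus, Yara, Sam, Nico — no chain reaches any other.
That is 4.

4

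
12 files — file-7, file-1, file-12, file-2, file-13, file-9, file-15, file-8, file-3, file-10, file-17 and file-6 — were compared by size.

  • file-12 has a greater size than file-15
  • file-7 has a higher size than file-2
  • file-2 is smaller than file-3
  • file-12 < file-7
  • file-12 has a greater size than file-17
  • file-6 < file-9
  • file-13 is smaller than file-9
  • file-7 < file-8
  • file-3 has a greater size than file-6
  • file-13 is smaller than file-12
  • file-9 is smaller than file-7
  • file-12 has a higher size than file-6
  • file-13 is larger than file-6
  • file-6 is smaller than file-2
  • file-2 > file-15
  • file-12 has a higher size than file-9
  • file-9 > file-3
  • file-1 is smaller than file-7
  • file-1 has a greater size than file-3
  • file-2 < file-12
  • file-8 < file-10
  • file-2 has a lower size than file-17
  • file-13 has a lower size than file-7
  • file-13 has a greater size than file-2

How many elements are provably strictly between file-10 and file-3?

The relations place file-3 below file-10. An element lies strictly between them when it is forced above file-3 and also forced below file-10.
Above file-3: {file-9, file-1, file-12, file-7, file-8}. Below file-10: {file-15, file-6, file-2, file-17, file-13, file-9, file-1, file-12, file-7, file-8}.
Intersection: {file-9, file-1, file-12, file-7, file-8} — 5.

5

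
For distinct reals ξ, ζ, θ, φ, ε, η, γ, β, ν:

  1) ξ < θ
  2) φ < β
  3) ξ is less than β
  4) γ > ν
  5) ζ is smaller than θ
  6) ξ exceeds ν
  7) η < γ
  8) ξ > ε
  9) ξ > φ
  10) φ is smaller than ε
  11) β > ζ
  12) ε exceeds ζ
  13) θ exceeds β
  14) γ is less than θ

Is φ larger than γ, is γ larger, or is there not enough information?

Following every chain through φ: above φ we get ε, ξ, β, θ.
γ is not reached, and no chain runs the other way from γ to φ.
So the given relations leave the order of φ and γ undetermined.

undetermined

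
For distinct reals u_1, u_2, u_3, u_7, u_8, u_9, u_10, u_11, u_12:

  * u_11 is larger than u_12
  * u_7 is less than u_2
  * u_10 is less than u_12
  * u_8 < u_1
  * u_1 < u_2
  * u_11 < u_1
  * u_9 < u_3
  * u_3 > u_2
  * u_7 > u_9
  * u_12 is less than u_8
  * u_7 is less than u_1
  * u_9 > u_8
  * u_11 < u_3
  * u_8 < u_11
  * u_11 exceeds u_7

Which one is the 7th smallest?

u_1

Chaining the given pairs: u_10 < u_12 < u_8 < u_9 < u_7 < u_11 < u_1 < u_2 < u_3.
Counting 7 from the smallest end gives u_1.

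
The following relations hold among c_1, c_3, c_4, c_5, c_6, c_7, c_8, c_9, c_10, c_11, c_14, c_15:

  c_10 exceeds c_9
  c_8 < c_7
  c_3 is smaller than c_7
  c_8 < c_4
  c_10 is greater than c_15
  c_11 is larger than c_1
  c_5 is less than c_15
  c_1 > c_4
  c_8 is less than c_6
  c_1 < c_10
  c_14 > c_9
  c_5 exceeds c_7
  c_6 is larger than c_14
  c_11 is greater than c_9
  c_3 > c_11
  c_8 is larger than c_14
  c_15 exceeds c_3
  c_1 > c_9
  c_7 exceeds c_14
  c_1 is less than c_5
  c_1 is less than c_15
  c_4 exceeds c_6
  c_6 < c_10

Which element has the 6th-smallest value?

Piecing the relations together gives one ordering: c_9 < c_14 < c_8 < c_6 < c_4 < c_1 < c_11 < c_3 < c_7 < c_5 < c_15 < c_10.
The 6th smallest is c_1.

c_1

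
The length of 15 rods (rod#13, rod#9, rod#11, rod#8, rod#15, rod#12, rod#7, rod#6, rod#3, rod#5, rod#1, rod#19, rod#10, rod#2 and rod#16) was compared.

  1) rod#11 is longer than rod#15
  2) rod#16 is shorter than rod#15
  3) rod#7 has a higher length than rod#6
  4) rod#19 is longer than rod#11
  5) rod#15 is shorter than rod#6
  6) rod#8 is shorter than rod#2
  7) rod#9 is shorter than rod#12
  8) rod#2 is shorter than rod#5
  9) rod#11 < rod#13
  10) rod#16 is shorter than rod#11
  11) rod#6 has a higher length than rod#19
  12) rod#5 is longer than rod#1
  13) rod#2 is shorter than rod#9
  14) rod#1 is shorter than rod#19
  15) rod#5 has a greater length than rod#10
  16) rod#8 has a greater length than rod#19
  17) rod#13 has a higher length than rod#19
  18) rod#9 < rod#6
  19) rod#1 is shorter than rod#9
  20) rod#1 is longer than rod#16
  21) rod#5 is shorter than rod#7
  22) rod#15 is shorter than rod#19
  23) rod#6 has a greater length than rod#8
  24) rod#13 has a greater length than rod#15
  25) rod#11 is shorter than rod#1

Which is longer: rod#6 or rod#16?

rod#6

rod#16 < rod#15 and rod#15 < rod#11 give rod#16 < rod#11.
With rod#11 < rod#1: rod#16 < rod#15 < rod#11 < rod#1.
With rod#1 < rod#19: rod#16 < rod#15 < rod#11 < rod#1 < rod#19.
Then rod#19 < rod#8 extends the chain to rod#8.
Then rod#8 < rod#2 extends the chain to rod#2.
Then rod#2 < rod#9 extends the chain to rod#9.
With rod#9 < rod#6: rod#16 < rod#15 < rod#11 < rod#1 < rod#19 < rod#8 < rod#2 < rod#9 < rod#6.
So rod#16 < rod#6; rod#6 is the longer of the two.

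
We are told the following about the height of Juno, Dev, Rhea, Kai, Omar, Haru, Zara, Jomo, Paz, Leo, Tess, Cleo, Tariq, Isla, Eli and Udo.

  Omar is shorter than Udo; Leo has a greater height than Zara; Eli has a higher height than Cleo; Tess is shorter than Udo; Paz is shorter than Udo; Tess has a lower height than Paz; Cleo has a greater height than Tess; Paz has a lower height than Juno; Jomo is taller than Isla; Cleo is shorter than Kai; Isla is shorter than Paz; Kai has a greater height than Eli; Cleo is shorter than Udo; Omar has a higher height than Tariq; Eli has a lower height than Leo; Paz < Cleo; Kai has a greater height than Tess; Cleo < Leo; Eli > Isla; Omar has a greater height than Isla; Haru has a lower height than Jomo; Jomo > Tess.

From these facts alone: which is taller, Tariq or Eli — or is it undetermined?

Following every chain through Tariq: above Tariq we get Omar, Udo.
Eli is not reached, and no chain runs the other way from Eli to Tariq.
So the given relations leave the order of Tariq and Eli undetermined.

undetermined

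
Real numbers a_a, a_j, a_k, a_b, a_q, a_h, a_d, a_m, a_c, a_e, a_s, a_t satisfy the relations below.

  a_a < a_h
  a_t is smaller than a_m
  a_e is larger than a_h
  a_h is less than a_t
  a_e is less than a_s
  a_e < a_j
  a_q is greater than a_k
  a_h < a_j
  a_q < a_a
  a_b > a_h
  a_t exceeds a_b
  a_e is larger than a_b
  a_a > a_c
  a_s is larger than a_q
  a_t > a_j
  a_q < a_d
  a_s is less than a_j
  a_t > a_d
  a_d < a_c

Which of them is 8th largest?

Chaining the given pairs: a_k < a_q < a_d < a_c < a_a < a_h < a_b < a_e < a_s < a_j < a_t < a_m.
The 8th largest is a_a.

a_a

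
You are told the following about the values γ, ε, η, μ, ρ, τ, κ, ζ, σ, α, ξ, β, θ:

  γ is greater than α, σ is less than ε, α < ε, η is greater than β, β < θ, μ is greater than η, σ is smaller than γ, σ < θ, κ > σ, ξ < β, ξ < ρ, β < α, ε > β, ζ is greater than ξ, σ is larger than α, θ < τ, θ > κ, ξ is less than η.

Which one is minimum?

ξ

ρ is not least since ξ < ρ; β is not least since ξ < β; α is not least since β < α; σ is not least since α < σ; ζ is not least since ξ < ζ; η is not least since ξ < η; κ is not least since σ < κ; θ is not least since σ < θ; γ is not least since σ < γ; ε is not least since σ < ε; τ is not least since θ < τ; μ is not least since η < μ.
Only ξ has nothing below it, so ξ is the minimum.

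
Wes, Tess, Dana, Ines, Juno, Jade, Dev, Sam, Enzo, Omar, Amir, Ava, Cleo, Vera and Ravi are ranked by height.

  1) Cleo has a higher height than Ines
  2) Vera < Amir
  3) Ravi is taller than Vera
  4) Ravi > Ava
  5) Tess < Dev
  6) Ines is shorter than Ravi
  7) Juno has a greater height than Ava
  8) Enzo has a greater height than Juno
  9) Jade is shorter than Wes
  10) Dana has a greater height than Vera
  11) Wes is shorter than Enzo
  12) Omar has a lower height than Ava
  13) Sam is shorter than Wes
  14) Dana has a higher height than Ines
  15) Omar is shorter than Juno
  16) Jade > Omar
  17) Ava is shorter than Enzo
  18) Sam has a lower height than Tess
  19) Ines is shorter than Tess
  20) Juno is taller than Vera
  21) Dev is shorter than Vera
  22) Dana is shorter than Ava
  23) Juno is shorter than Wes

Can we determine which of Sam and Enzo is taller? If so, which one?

Sam < Tess and Tess < Dev give Sam < Dev.
Then Dev < Vera extends the chain to Vera.
Then Vera < Dana extends the chain to Dana.
Then Dana < Ava extends the chain to Ava.
With Ava < Juno: Sam < Tess < Dev < Vera < Dana < Ava < Juno.
Then Juno < Wes extends the chain to Wes.
Then Wes < Enzo extends the chain to Enzo.
So Enzo is taller.

Enzo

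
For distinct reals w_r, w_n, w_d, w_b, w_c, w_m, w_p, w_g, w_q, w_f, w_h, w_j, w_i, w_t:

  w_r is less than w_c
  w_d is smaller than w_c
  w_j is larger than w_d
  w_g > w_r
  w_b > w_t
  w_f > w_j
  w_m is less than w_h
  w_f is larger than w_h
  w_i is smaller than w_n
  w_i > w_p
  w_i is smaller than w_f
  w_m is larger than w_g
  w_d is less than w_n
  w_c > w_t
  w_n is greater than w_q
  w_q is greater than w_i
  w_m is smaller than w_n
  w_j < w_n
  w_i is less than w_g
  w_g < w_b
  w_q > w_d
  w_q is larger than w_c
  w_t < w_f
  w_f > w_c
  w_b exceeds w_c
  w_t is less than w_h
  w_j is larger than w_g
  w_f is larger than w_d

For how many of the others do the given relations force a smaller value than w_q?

The elements the relations force below w_q are w_p, w_r, w_i, w_d, w_t, w_c — no chain reaches any other.
That is 6.

6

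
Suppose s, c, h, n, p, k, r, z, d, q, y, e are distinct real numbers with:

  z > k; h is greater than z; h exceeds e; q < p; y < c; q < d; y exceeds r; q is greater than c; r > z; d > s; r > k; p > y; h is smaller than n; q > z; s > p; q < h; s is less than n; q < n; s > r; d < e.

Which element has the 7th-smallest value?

p

The consecutive relations fix a unique order: k < z < r < y < c < q < p < s < d < e < h < n.
The 7th smallest is p.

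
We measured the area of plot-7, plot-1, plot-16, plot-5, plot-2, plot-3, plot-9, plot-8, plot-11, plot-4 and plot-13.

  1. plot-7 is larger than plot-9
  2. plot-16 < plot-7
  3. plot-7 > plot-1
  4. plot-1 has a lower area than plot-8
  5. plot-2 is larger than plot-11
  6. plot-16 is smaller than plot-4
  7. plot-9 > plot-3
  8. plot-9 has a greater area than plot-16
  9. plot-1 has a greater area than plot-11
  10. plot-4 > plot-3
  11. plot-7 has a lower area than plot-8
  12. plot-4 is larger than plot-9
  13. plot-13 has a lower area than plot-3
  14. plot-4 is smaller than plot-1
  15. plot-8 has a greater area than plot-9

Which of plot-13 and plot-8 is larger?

Following the relations from plot-13: plot-13 < plot-3 < plot-9 < plot-4 < plot-1 < plot-7 < plot-8.
So plot-13 < plot-8; plot-8 is the larger of the two.

plot-8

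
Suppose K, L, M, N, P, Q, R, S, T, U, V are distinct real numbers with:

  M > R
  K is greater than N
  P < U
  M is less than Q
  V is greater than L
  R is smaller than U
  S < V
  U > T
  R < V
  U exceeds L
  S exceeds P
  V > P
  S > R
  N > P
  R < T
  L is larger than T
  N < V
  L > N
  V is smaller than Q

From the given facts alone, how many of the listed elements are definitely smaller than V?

6

From V the given relations immediately reach R, P, N, S, L.
From those, T — 6 in total.
No other element is forced below V by the given relations, so the count is 6.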